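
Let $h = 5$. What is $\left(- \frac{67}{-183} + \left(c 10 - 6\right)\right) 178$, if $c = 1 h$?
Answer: $\frac{1445182}{183} \approx 7897.2$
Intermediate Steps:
$c = 5$ ($c = 1 \cdot 5 = 5$)
$\left(- \frac{67}{-183} + \left(c 10 - 6\right)\right) 178 = \left(- \frac{67}{-183} + \left(5 \cdot 10 - 6\right)\right) 178 = \left(\left(-67\right) \left(- \frac{1}{183}\right) + \left(50 - 6\right)\right) 178 = \left(\frac{67}{183} + 44\right) 178 = \frac{8119}{183} \cdot 178 = \frac{1445182}{183}$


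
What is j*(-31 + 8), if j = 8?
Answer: -184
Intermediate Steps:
j*(-31 + 8) = 8*(-31 + 8) = 8*(-23) = -184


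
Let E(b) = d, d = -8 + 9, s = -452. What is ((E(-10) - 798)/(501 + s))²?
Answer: 635209/2401 ≈ 264.56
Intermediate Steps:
d = 1
E(b) = 1
((E(-10) - 798)/(501 + s))² = ((1 - 798)/(501 - 452))² = (-797/49)² = 635209/2401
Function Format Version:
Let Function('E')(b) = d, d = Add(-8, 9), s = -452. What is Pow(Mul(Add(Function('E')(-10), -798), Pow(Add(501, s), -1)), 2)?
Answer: Rational(635209, 2401) ≈ 264.56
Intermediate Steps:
d = 1
Function('E')(b) = 1
Pow(Mul(Add(Function('E')(-10), -798), Pow(Add(501, s), -1)), 2) = Pow(Mul(Add(1, -798), Pow(Add(501, -452), -1)), 2) = Pow(Mul(-797, Pow(49, -1)), 2) = Pow(Mul(-797, Rational(1, 49)), 2) = Pow(Rational(-797, 49), 2) = Rational(635209, 2401)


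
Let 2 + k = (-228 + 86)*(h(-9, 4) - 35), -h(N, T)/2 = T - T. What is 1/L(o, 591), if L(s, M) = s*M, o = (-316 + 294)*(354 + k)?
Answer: -1/69196644 ≈ -1.4452e-8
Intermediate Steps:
h(N, T) = 0 (h(N, T) = -2*(T - T) = -2*0 = 0)
k = 4968 (k = -2 + (-228 + 86)*(0 - 35) = -2 - 142*(-35) = -2 + 4970 = 4968)
o = -117084 (o = (-316 + 294)*(354 + 4968) = -22*5322 = -117084)
L(s, M) = M*s
1/L(o, 591) = 1/(591*(-117084)) = 1/(-69196644) = -1/69196644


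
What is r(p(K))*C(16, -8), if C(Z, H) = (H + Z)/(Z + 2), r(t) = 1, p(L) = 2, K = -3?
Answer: 4/9 ≈ 0.44444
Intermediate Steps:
C(Z, H) = (H + Z)/(2 + Z)
r(p(K))*C(16, -8) = 1*((-8 + 16)/(2 + 16)) = 1*(8/18) = 1*((1/18)*8) = 1*(4/9) = 4/9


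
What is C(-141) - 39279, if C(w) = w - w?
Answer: -39279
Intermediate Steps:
C(w) = 0
C(-141) - 39279 = 0 - 39279 = -39279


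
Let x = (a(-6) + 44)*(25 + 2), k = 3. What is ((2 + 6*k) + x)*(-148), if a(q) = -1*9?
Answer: -142820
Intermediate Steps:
a(q) = -9
x = 945 (x = (-9 + 44)*(25 + 2) = 35*27 = 945)
((2 + 6*k) + x)*(-148) = ((2 + 6*3) + 945)*(-148) = ((2 + 18) + 945)*(-148) = (20 + 945)*(-148) = 965*(-148) = -142820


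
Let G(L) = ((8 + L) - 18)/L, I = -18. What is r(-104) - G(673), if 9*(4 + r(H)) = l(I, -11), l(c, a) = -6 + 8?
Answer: -28849/6057 ≈ -4.7629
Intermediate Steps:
l(c, a) = 2
r(H) = -34/9 (r(H) = -4 + (⅑)*2 = -4 + 2/9 = -34/9)
G(L) = (-10 + L)/L
r(-104) - G(673) = -34/9 - (-10 + 673)/673 = -34/9 - 663/673 = -28849/6057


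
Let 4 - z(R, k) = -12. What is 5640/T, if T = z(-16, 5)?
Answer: 705/2 ≈ 352.50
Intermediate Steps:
z(R, k) = 16 (z(R, k) = 4 - 1*(-12) = 4 + 12 = 16)
T = 16
5640/T = 5640/16 = 5640*(1/16) = 705/2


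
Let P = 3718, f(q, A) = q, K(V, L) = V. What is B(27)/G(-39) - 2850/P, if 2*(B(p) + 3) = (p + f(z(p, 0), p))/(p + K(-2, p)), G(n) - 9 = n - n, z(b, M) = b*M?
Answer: -289969/278850 ≈ -1.0399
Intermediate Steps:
z(b, M) = M*b
G(n) = 9 (G(n) = 9 + (n - n) = 9 + 0 = 9)
B(p) = -3 + p/(2*(-2 + p)) (B(p) = -3 + ((p + 0*p)/(p - 2))/2 = -3 + ((p + 0)/(-2 + p))/2 = -3 + (p/(-2 + p))/2 = -3 + p/(2*(-2 + p)))
B(27)/G(-39) - 2850/P = ((12 - 5*27)/(2*(-2 + 27)))/9 - 2850/3718 = ((½)*(12 - 135)/25)*(⅑) - 2850*1/3718 = ((½)*(1/25)*(-123))*(⅑) - 1425/1859 = -123/50*⅑ - 1425/1859 = -41/150 - 1425/1859 = -289969/278850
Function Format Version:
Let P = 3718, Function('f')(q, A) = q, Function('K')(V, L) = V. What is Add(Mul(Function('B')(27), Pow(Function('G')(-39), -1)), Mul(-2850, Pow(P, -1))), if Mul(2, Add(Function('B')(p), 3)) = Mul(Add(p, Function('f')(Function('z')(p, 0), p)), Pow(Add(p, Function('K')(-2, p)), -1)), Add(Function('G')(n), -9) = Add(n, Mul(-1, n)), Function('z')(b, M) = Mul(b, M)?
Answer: Rational(-289969, 278850) ≈ -1.0399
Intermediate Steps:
Function('z')(b, M) = Mul(M, b)
Function('G')(n) = 9 (Function('G')(n) = Add(9, Add(n, Mul(-1, n))) = Add(9, 0) = 9)
Function('B')(p) = Add(-3, Mul(Rational(1, 2), p, Pow(Add(-2, p), -1))) (Function('B')(p) = Add(-3, Mul(Rational(1, 2), Mul(Add(p, Mul(0, p)), Pow(Add(p, -2), -1)))) = Add(-3, Mul(Rational(1, 2), Mul(Add(p, 0), Pow(Add(-2, p), -1)))) = Add(-3, Mul(Rational(1, 2), Mul(p, Pow(Add(-2, p), -1)))) = Add(-3, Mul(Rational(1, 2), p, Pow(Add(-2, p), -1))))
Add(Mul(Function('B')(27), Pow(Function('G')(-39), -1)), Mul(-2850, Pow(P, -1))) = Add(Mul(Mul(Rational(1, 2), Pow(Add(-2, 27), -1), Add(12, Mul(-5, 27))), Pow(9, -1)), Mul(-2850, Pow(3718, -1))) = Add(Mul(Mul(Rational(1, 2), Pow(25, -1), Add(12, -135)), Rational(1, 9)), Mul(-2850, Rational(1, 3718))) = Add(Mul(Mul(Rational(1, 2), Rational(1, 25), -123), Rational(1, 9)), Rational(-1425, 1859)) = Add(Mul(Rational(-123, 50), Rational(1, 9)), Rational(-1425, 1859)) = Add(Rational(-41, 150), Rational(-1425, 1859)) = Rational(-289969, 278850)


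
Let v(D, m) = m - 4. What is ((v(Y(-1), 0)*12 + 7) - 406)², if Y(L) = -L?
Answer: 199809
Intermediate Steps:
v(D, m) = -4 + m
((v(Y(-1), 0)*12 + 7) - 406)² = (((-4 + 0)*12 + 7) - 406)² = ((-4*12 + 7) - 406)² = ((-48 + 7) - 406)² = (-41 - 406)² = (-447)² = 199809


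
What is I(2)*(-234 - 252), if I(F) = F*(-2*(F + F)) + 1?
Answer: 7290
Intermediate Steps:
I(F) = 1 - 4*F**2 (I(F) = F*(-4*F) + 1 = -4*F**2 + 1 = 1 - 4*F**2)
I(2)*(-234 - 252) = (1 - 4*2**2)*(-234 - 252) = (1 - 4*4)*(-486) = (1 - 16)*(-486) = -15*(-486) = 7290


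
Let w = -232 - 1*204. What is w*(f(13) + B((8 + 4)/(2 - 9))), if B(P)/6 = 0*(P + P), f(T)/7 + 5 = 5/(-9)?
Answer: 152600/9 ≈ 16956.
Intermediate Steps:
f(T) = -350/9 (f(T) = -35 + 7*(5/(-9)) = -35 + 7*(5*(-⅑)) = -35 + 7*(-5/9) = -35 - 35/9 = -350/9)
w = -436 (w = -232 - 204 = -436)
B(P) = 0 (B(P) = 6*(0*(P + P)) = 6*(0*(2*P)) = 6*0 = 0)
w*(f(13) + B((8 + 4)/(2 - 9))) = -436*(-350/9 + 0) = -436*(-350/9) = 152600/9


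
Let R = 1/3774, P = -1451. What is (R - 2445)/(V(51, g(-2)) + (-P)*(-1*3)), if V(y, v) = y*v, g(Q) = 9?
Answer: 9227429/14695956 ≈ 0.62789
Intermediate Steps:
R = 1/3774 ≈ 0.00026497
V(y, v) = v*y
(R - 2445)/(V(51, g(-2)) + (-P)*(-1*3)) = (1/3774 - 2445)/(9*51 + (-1*(-1451))*(-1*3)) = -9227429/(3774*(459 + 1451*(-3))) = -9227429/(3774*(459 - 4353)) = -9227429/3774/(-3894) = -9227429/3774*(-1/3894) = 9227429/14695956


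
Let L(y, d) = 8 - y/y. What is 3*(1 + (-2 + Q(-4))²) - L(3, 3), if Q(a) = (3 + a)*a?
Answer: 8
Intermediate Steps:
Q(a) = a*(3 + a)
L(y, d) = 7 (L(y, d) = 8 - 1*1 = 8 - 1 = 7)
3*(1 + (-2 + Q(-4))²) - L(3, 3) = 3*(1 + (-2 - 4*(3 - 4))²) - 1*7 = 3*(1 + (-2 - 4*(-1))²) - 7 = 3*(1 + (-2 + 4)²) - 7 = 3*(1 + 2²) - 7 = 3*(1 + 4) - 7 = 3*5 - 7 = 15 - 7 = 8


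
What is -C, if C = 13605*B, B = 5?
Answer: -68025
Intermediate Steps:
C = 68025 (C = 13605*5 = 68025)
-C = -1*68025 = -68025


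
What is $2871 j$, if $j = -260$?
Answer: $-746460$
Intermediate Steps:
$2871 j = 2871 \left(-260\right) = -746460$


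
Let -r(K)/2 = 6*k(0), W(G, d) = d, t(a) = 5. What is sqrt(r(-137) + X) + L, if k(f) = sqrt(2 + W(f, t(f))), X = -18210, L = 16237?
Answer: 16237 + sqrt(-18210 - 12*sqrt(7)) ≈ 16237.0 + 135.06*I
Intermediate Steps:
k(f) = sqrt(7) (k(f) = sqrt(2 + 5) = sqrt(7))
r(K) = -12*sqrt(7)
sqrt(r(-137) + X) + L = sqrt(-12*sqrt(7) - 18210) + 16237 = sqrt(-18210 - 12*sqrt(7)) + 16237 = 16237 + sqrt(-18210 - 12*sqrt(7))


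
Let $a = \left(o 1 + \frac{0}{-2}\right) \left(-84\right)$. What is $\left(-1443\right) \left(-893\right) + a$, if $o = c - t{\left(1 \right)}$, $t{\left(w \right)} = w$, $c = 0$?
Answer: $1288683$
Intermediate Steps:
$o = -1$ ($o = 0 - 1 = -1$)
$a = 84$ ($a = \left(\left(-1\right) 1 + \frac{0}{-2}\right) \left(-84\right) = \left(-1 + 0 \left(- \frac{1}{2}\right)\right) \left(-84\right) = \left(-1 + 0\right) \left(-84\right) = \left(-1\right) \left(-84\right) = 84$)
$\left(-1443\right) \left(-893\right) + a = \left(-1443\right) \left(-893\right) + 84 = 1288599 + 84 = 1288683$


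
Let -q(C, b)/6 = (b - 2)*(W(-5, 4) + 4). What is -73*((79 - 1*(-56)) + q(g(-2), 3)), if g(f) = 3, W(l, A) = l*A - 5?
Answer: -19053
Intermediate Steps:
W(l, A) = -5 + A*l (W(l, A) = A*l - 5 = -5 + A*l)
q(C, b) = -252 + 126*b (q(C, b) = -6*(b - 2)*((-5 + 4*(-5)) + 4) = -6*(-2 + b)*((-5 - 20) + 4) = -6*(-2 + b)*(-25 + 4) = -6*(-2 + b)*(-21) = -6*(42 - 21*b) = -252 + 126*b)
-73*((79 - 1*(-56)) + q(g(-2), 3)) = -73*((79 - 1*(-56)) + (-252 + 126*3)) = -73*((79 + 56) + (-252 + 378)) = -73*(135 + 126) = -73*261 = -19053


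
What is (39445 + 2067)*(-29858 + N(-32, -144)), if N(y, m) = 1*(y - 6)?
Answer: -1241042752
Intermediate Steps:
N(y, m) = -6 + y (N(y, m) = 1*(-6 + y) = -6 + y)
(39445 + 2067)*(-29858 + N(-32, -144)) = (39445 + 2067)*(-29858 + (-6 - 32)) = 41512*(-29858 - 38) = 41512*(-29896) = -1241042752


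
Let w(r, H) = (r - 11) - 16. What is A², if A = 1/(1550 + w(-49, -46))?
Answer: 1/2172676 ≈ 4.6026e-7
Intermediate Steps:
w(r, H) = -27 + r (w(r, H) = (-11 + r) - 16 = -27 + r)
A = 1/1474 (A = 1/(1550 + (-27 - 49)) = 1/(1550 - 76) = 1/1474 ≈ 0.00067843)
A² = (1/1474)² = 1/2172676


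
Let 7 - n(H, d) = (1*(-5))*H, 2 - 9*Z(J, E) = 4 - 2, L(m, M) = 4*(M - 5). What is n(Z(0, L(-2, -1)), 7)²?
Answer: 49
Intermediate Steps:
L(m, M) = -20 + 4*M (L(m, M) = 4*(-5 + M) = -20 + 4*M)
Z(J, E) = 0 (Z(J, E) = 2/9 - (4 - 2)/9 = 2/9 - ⅑*2 = 2/9 - 2/9 = 0)
n(H, d) = 7 + 5*H (n(H, d) = 7 - 1*(-5)*H = 7 - (-5)*H = 7 + 5*H)
n(Z(0, L(-2, -1)), 7)² = (7 + 5*0)² = (7 + 0)² = 7² = 49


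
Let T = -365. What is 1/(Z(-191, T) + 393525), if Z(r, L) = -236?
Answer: 1/393289 ≈ 2.5427e-6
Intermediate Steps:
1/(Z(-191, T) + 393525) = 1/(-236 + 393525) = 1/393289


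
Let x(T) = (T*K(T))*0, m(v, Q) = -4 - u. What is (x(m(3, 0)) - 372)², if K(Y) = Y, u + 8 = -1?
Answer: 138384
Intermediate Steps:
u = -9 (u = -8 - 1 = -9)
m(v, Q) = 5 (m(v, Q) = -4 - 1*(-9) = -4 + 9 = 5)
x(T) = 0 (x(T) = (T*T)*0 = T²*0 = 0)
(x(m(3, 0)) - 372)² = (0 - 372)² = (-372)² = 138384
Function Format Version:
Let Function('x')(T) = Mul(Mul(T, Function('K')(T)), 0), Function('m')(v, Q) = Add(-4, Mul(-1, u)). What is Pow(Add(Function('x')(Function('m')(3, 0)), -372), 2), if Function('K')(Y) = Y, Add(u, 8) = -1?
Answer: 138384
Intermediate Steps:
u = -9 (u = Add(-8, -1) = -9)
Function('m')(v, Q) = 5 (Function('m')(v, Q) = Add(-4, Mul(-1, -9)) = Add(-4, 9) = 5)
Function('x')(T) = 0 (Function('x')(T) = Mul(Mul(T, T), 0) = Mul(Pow(T, 2), 0) = 0)
Pow(Add(Function('x')(Function('m')(3, 0)), -372), 2) = Pow(Add(0, -372), 2) = Pow(-372, 2) = 138384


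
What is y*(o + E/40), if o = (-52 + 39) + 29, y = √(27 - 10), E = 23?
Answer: 663*√17/40 ≈ 68.340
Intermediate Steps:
y = √17 ≈ 4.1231
o = 16 (o = -13 + 29 = 16)
y*(o + E/40) = √17*(16 + 23/40) = √17*(663/40) = 663*√17/40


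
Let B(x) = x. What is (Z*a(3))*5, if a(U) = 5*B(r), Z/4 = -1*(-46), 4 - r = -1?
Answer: 23000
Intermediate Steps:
r = 5 (r = 4 - 1*(-1) = 4 + 1 = 5)
Z = 184 (Z = 4*(-1*(-46)) = 4*46 = 184)
a(U) = 25 (a(U) = 5*5 = 25)
(Z*a(3))*5 = (184*25)*5 = 4600*5 = 23000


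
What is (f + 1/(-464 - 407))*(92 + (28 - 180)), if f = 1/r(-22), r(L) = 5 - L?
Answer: -16880/7839 ≈ -2.1533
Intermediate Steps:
f = 1/27 (f = 1/(5 - 1*(-22)) = 1/(5 + 22) = 1/27 ≈ 0.037037)
(f + 1/(-464 - 407))*(92 + (28 - 180)) = (1/27 + 1/(-464 - 407))*(92 + (28 - 180)) = (1/27 + 1/(-871))*(92 - 152) = (1/27 - 1/871)*(-60) = (844/23517)*(-60) = -16880/7839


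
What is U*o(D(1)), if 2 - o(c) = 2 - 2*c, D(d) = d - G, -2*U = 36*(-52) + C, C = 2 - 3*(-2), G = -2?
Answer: 5592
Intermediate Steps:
C = 8 (C = 2 + 6 = 8)
U = 932 (U = -(36*(-52) + 8)/2 = -(-1872 + 8)/2 = -1/2*(-1864) = 932)
D(d) = 2 + d (D(d) = d - 1*(-2) = d + 2 = 2 + d)
o(c) = 2*c (o(c) = 2 - (2 - 2*c) = 2 + (-2 + 2*c) = 2*c)
U*o(D(1)) = 932*(2*(2 + 1)) = 932*(2*3) = 932*6 = 5592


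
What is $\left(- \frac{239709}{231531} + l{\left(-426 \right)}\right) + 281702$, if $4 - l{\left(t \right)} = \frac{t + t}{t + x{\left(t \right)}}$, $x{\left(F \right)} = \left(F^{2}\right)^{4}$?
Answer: $\frac{55354073674971976407764789879}{196496620988298112781575} \approx 2.8171 \cdot 10^{5}$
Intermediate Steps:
$x{\left(F \right)} = F^{8}$
$l{\left(t \right)} = 4 - \frac{2 t}{t + t^{8}}$ ($l{\left(t \right)} = 4 - \frac{t + t}{t + t^{8}} = 4 - \frac{2 t}{t + t^{8}}$)
$\left(- \frac{239709}{231531} + l{\left(-426 \right)}\right) + 281702 = \left(- \frac{239709}{231531} + \frac{2 \left(1 + 2 \left(-426\right)^{7}\right)}{1 + \left(-426\right)^{7}}\right) + 281702 = \left(\left(-239709\right) \frac{1}{231531} + \frac{2 \left(1 + 2 \left(-2546051556659342976\right)\right)}{1 - 2546051556659342976}\right) + 281702 = \left(- \frac{79903}{77177} + \frac{2 \left(1 - 5092103113318685952\right)}{-2546051556659342975}\right) + 281702 = \left(- \frac{79903}{77177} + 2 \left(- \frac{1}{2546051556659342975}\right) \left(-5092103113318685951\right)\right) + 281702 = \left(- \frac{79903}{77177} + \frac{10184206226637371902}{2546051556659342975}\right) + 281702 = \frac{582549326421440969549229}{196496620988298112781575} + 281702 = \frac{55354073674971976407764789879}{196496620988298112781575}$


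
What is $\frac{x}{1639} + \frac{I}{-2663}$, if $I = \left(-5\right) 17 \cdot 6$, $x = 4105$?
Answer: $\frac{11767505}{4364657} \approx 2.6961$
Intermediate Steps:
$I = -510$ ($I = \left(-85\right) 6 = -510$)
$\frac{x}{1639} + \frac{I}{-2663} = \frac{4105}{1639} - \frac{510}{-2663} = 4105 \cdot \frac{1}{1639} - - \frac{510}{2663} = \frac{4105}{1639} + \frac{510}{2663} = \frac{11767505}{4364657}$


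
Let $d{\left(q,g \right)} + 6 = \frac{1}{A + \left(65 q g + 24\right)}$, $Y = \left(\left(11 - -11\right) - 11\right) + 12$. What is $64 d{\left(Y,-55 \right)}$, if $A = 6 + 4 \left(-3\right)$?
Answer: $- \frac{31567552}{82207} \approx -384.0$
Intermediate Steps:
$A = -6$ ($A = 6 - 12 = -6$)
$Y = 23$ ($Y = \left(\left(11 + 11\right) - 11\right) + 12 = \left(22 - 11\right) + 12 = 11 + 12 = 23$)
$d{\left(q,g \right)} = -6 + \frac{1}{18 + 65 g q}$ ($d{\left(q,g \right)} = -6 + \frac{1}{-6 + \left(65 q g + 24\right)} = -6 + \frac{1}{-6 + \left(65 g q + 24\right)} = -6 + \frac{1}{-6 + \left(24 + 65 g q\right)} = -6 + \frac{1}{18 + 65 g q}$)
$64 d{\left(Y,-55 \right)} = 64 \frac{-107 - \left(-21450\right) 23}{18 + 65 \left(-55\right) 23} = 64 \frac{-107 + 493350}{18 - 82225} = 64 \frac{1}{-82207} \cdot 493243 = 64 \left(\left(- \frac{1}{82207}\right) 493243\right) = 64 \left(- \frac{493243}{82207}\right) = - \frac{31567552}{82207}$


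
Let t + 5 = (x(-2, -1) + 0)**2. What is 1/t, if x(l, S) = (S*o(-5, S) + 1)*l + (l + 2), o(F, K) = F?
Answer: 1/139 ≈ 0.0071942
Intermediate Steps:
x(l, S) = 2 + l + l*(1 - 5*S) (x(l, S) = (S*(-5) + 1)*l + (l + 2) = (-5*S + 1)*l + (2 + l) = (1 - 5*S)*l + (2 + l) = l*(1 - 5*S) + (2 + l) = 2 + l + l*(1 - 5*S))
t = 139 (t = -5 + ((2 + 2*(-2) - 5*(-1)*(-2)) + 0)**2 = -5 + ((2 - 4 - 10) + 0)**2 = -5 + (-12 + 0)**2 = -5 + (-12)**2 = -5 + 144 = 139)
1/t = 1/139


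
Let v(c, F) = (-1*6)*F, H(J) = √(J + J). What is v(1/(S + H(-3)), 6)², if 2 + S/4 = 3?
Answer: 1296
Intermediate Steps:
S = 4 (S = -8 + 4*3 = -8 + 12 = 4)
H(J) = √2*√J (H(J) = √(2*J) = √2*√J)
v(c, F) = -6*F
v(1/(S + H(-3)), 6)² = (-6*6)² = (-36)² = 1296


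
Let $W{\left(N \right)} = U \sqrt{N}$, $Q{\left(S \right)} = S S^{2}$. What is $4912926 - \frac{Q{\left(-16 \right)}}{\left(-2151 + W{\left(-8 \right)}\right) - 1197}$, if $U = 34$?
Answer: $\frac{3444682469034}{701147} - \frac{17408 i \sqrt{2}}{701147} \approx 4.9129 \cdot 10^{6} - 0.035112 i$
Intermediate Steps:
$Q{\left(S \right)} = S^{3}$
$W{\left(N \right)} = 34 \sqrt{N}$
$4912926 - \frac{Q{\left(-16 \right)}}{\left(-2151 + W{\left(-8 \right)}\right) - 1197} = 4912926 - \frac{\left(-16\right)^{3}}{\left(-2151 + 34 \sqrt{-8}\right) - 1197} = 4912926 - \frac{1}{\left(-2151 + 34 \cdot 2 i \sqrt{2}\right) - 1197} \left(-4096\right) = 4912926 - \frac{1}{\left(-2151 + 68 i \sqrt{2}\right) - 1197} \left(-4096\right) = 4912926 - \frac{1}{-3348 + 68 i \sqrt{2}} \left(-4096\right) = 4912926 - - \frac{4096}{-3348 + 68 i \sqrt{2}} = 4912926 + \frac{4096}{-3348 + 68 i \sqrt{2}}$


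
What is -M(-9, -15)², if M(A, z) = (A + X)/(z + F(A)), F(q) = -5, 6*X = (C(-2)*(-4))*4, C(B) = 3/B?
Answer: -1/16 ≈ -0.062500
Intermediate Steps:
X = 4 (X = (((3/(-2))*(-4))*4)/6 = (((3*(-½))*(-4))*4)/6 = (-3/2*(-4)*4)/6 = (6*4)/6 = (⅙)*24 = 4)
M(A, z) = (4 + A)/(-5 + z) (M(A, z) = (A + 4)/(z - 5) = (4 + A)/(-5 + z))
-M(-9, -15)² = -((4 - 9)/(-5 - 15))² = -(-5/(-20))² = -(-1/20*(-5))² = -(¼)² = -1*1/16 = -1/16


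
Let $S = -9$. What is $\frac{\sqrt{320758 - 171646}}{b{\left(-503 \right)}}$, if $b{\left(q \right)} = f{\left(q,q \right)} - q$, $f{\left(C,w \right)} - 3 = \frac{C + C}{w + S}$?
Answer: $\frac{1536 \sqrt{4142}}{130039} \approx 0.76019$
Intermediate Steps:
$f{\left(C,w \right)} = 3 + \frac{2 C}{-9 + w}$ ($f{\left(C,w \right)} = 3 + \frac{C + C}{w - 9} = 3 + \frac{2 C}{-9 + w}$)
$b{\left(q \right)} = - q + \frac{-27 + 5 q}{-9 + q}$ ($b{\left(q \right)} = \frac{-27 + 2 q + 3 q}{-9 + q} - q = \frac{-27 + 5 q}{-9 + q} - q = - q + \frac{-27 + 5 q}{-9 + q}$)
$\frac{\sqrt{320758 - 171646}}{b{\left(-503 \right)}} = \frac{\sqrt{320758 - 171646}}{\frac{1}{-9 - 503} \left(-27 - \left(-503\right)^{2} + 14 \left(-503\right)\right)} = \frac{\sqrt{149112}}{\frac{1}{-512} \left(-27 - 253009 - 7042\right)} = \frac{6 \sqrt{4142}}{\left(- \frac{1}{512}\right) \left(-27 - 253009 - 7042\right)} = \frac{6 \sqrt{4142}}{\left(- \frac{1}{512}\right) \left(-260078\right)} = \frac{6 \sqrt{4142}}{\frac{130039}{256}} = 6 \sqrt{4142} \cdot \frac{256}{130039} = \frac{1536 \sqrt{4142}}{130039}$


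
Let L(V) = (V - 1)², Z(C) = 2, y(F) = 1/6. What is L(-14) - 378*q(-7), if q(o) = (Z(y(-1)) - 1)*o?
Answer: 2871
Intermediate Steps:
y(F) = ⅙
L(V) = (-1 + V)²
q(o) = o (q(o) = (2 - 1)*o = 1*o = o)
L(-14) - 378*q(-7) = (-1 - 14)² - 378*(-7) = (-15)² + 2646 = 225 + 2646 = 2871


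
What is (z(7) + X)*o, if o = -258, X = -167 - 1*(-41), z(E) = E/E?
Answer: 32250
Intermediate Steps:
z(E) = 1
X = -126 (X = -167 + 41 = -126)
(z(7) + X)*o = (1 - 126)*(-258) = -125*(-258) = 32250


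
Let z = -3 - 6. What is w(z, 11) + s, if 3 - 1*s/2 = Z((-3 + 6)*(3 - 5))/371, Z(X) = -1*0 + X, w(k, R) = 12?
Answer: 6690/371 ≈ 18.032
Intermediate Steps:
z = -9
Z(X) = X (Z(X) = 0 + X = X)
s = 2238/371 (s = 6 - 2*(-3 + 6)*(3 - 5)/371 = 6 - 2*3*(-2)/371 = 6 - (-12)/371 = 6 - 2*(-6/371) = 6 + 12/371 = 2238/371 ≈ 6.0323)
w(z, 11) + s = 12 + 2238/371 = 6690/371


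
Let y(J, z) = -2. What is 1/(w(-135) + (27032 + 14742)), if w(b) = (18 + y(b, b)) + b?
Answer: 1/41655 ≈ 2.4007e-5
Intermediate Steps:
w(b) = 16 + b (w(b) = (18 - 2) + b = 16 + b)
1/(w(-135) + (27032 + 14742)) = 1/((16 - 135) + (27032 + 14742)) = 1/(-119 + 41774) = 1/41655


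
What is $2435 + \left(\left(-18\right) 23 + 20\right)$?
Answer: $2041$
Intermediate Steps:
$2435 + \left(\left(-18\right) 23 + 20\right) = 2435 + \left(-414 + 20\right) = 2435 - 394 = 2041$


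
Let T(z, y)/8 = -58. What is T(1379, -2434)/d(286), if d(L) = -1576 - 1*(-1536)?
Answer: 58/5 ≈ 11.600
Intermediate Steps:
T(z, y) = -464 (T(z, y) = 8*(-58) = -464)
d(L) = -40 (d(L) = -1576 + 1536 = -40)
T(1379, -2434)/d(286) = -464/(-40) = -464*(-1/40) = 58/5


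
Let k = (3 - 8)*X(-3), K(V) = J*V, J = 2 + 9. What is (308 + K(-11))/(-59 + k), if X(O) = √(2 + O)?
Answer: -11033/3506 + 935*I/3506 ≈ -3.1469 + 0.26669*I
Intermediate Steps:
J = 11
K(V) = 11*V
k = -5*I (k = (3 - 8)*√(2 - 3) = -5*I ≈ -5.0*I)
(308 + K(-11))/(-59 + k) = (308 + 11*(-11))/(-59 - 5*I) = (308 - 121)*((-59 + 5*I)/3506) = 187*((-59 + 5*I)/3506) = 187*(-59 + 5*I)/3506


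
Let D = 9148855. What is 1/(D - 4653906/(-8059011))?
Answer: 2686337/24576909245437 ≈ 1.0930e-7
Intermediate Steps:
1/(D - 4653906/(-8059011)) = 1/(9148855 - 4653906/(-8059011)) = 1/(9148855 - 4653906*(-1/8059011)) = 1/(9148855 + 1551302/2686337) = 1/(24576909245437/2686337) = 2686337/24576909245437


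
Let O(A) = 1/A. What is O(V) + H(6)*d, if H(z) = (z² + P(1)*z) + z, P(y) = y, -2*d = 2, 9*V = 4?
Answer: -183/4 ≈ -45.750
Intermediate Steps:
V = 4/9 (V = (⅑)*4 = 4/9 ≈ 0.44444)
d = -1 (d = -½*2 = -1)
H(z) = z² + 2*z (H(z) = (z² + 1*z) + z = (z² + z) + z = (z + z²) + z = z² + 2*z)
O(A) = 1/A
O(V) + H(6)*d = 1/(4/9) + (6*(2 + 6))*(-1) = 9/4 + (6*8)*(-1) = 9/4 + 48*(-1) = 9/4 - 48 = -183/4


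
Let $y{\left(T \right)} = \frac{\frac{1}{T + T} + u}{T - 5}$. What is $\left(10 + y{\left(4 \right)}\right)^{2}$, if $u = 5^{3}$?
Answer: $\frac{848241}{64} \approx 13254.0$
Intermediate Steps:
$u = 125$
$y{\left(T \right)} = \frac{125 + \frac{1}{2 T}}{-5 + T}$ ($y{\left(T \right)} = \frac{\frac{1}{T + T} + 125}{T - 5} = \frac{\frac{1}{2 T} + 125}{-5 + T} = \frac{125 + \frac{1}{2 T}}{-5 + T}$)
$\left(10 + y{\left(4 \right)}\right)^{2} = \left(10 + \frac{1 + 250 \cdot 4}{2 \cdot 4 \left(-5 + 4\right)}\right)^{2} = \left(10 + \frac{1}{2} \cdot \frac{1}{4} \frac{1}{-1} \left(1 + 1000\right)\right)^{2} = \left(10 + \frac{1}{2} \cdot \frac{1}{4} \left(-1\right) 1001\right)^{2} = \left(10 - \frac{1001}{8}\right)^{2} = \left(- \frac{921}{8}\right)^{2} = \frac{848241}{64}$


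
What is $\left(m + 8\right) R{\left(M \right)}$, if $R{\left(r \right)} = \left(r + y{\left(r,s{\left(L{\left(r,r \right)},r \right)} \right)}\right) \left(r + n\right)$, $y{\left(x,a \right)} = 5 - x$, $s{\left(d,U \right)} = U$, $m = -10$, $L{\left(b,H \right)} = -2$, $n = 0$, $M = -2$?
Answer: $20$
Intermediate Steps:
$R{\left(r \right)} = 5 r$ ($R{\left(r \right)} = \left(r - \left(-5 + r\right)\right) \left(r + 0\right) = 5 r$)
$\left(m + 8\right) R{\left(M \right)} = \left(-10 + 8\right) 5 \left(-2\right) = \left(-2\right) \left(-10\right) = 20$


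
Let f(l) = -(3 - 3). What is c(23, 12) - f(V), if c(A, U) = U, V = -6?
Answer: 12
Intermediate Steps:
f(l) = 0 (f(l) = -1*0 = 0)
c(23, 12) - f(V) = 12 - 1*0 = 12 + 0 = 12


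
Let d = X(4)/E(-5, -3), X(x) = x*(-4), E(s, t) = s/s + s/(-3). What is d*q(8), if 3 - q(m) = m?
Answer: 30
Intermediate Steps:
E(s, t) = 1 - s/3 (E(s, t) = 1 + s*(-⅓) = 1 - s/3)
q(m) = 3 - m
X(x) = -4*x
d = -6 (d = (-4*4)/(1 - ⅓*(-5)) = -16/(1 + 5/3) = -16/8/3 = -16*3/8 = -6)
d*q(8) = -6*(3 - 1*8) = -6*(3 - 8) = -6*(-5) = 30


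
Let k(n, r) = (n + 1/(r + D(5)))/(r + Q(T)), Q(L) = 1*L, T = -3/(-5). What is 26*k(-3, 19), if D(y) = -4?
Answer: -572/147 ≈ -3.8912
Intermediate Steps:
T = ⅗ (T = -3*(-⅕) = ⅗ ≈ 0.60000)
Q(L) = L
k(n, r) = (n + 1/(-4 + r))/(⅗ + r) (k(n, r) = (n + 1/(r - 4))/(r + ⅗) = (n + 1/(-4 + r))/(⅗ + r))
26*k(-3, 19) = 26*(5*(1 - 4*(-3) - 3*19)/(-12 - 17*19 + 5*19²)) = 26*(5*(1 + 12 - 57)/(-12 - 323 + 5*361)) = 26*(5*(-44)/(-12 - 323 + 1805)) = 26*(5*(-44)/1470) = 26*(5*(1/1470)*(-44)) = 26*(-22/147) = -572/147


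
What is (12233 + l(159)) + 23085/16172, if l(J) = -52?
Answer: 197014217/16172 ≈ 12182.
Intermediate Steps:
(12233 + l(159)) + 23085/16172 = (12233 - 52) + 23085/16172 = 12181 + 23085*(1/16172) = 12181 + 23085/16172 = 197014217/16172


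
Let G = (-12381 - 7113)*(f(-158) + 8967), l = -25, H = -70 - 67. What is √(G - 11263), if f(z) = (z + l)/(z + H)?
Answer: I*√15214237339615/295 ≈ 13222.0*I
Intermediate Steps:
H = -137
f(z) = (-25 + z)/(-137 + z) (f(z) = (z - 25)/(z - 137) = (-25 + z)/(-137 + z))
G = -51570363312/295 (G = (-12381 - 7113)*((-25 - 158)/(-137 - 158) + 8967) = -19494*(-183/(-295) + 8967) = -19494*(-1/295*(-183) + 8967) = -19494*(183/295 + 8967) = -19494*2645448/295 = -51570363312/295 ≈ -1.7481e+8)
√(G - 11263) = √(-51570363312/295 - 11263) = √(-51573685897/295) = I*√15214237339615/295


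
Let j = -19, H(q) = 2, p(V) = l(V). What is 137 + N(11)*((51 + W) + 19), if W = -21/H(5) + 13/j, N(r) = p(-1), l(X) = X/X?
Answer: 7441/38 ≈ 195.82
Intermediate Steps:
l(X) = 1
p(V) = 1
N(r) = 1
W = -425/38 (W = -21/2 + 13/(-19) = -21*1/2 + 13*(-1/19) = -21/2 - 13/19 = -425/38 ≈ -11.184)
137 + N(11)*((51 + W) + 19) = 137 + 1*((51 - 425/38) + 19) = 137 + 1*(1513/38 + 19) = 137 + 1*(2235/38) = 137 + 2235/38 = 7441/38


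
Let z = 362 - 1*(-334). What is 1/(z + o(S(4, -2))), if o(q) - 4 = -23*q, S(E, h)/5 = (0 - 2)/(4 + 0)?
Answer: 2/1515 ≈ 0.0013201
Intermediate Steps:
S(E, h) = -5/2 (S(E, h) = 5*((0 - 2)/(4 + 0)) = 5*(-2/4) = 5*(-2*¼) = 5*(-½) = -5/2)
o(q) = 4 - 23*q
z = 696 (z = 362 + 334 = 696)
1/(z + o(S(4, -2))) = 1/(696 + (4 - 23*(-5/2))) = 1/(696 + (4 + 115/2)) = 1/(696 + 123/2) = 1/(1515/2) = 2/1515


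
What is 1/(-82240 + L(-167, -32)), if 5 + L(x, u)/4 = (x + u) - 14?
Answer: -1/83112 ≈ -1.2032e-5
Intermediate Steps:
L(x, u) = -76 + 4*u + 4*x (L(x, u) = -20 + 4*((x + u) - 14) = -20 + 4*((u + x) - 14) = -20 + 4*(-14 + u + x) = -20 + (-56 + 4*u + 4*x) = -76 + 4*u + 4*x)
1/(-82240 + L(-167, -32)) = 1/(-82240 + (-76 + 4*(-32) + 4*(-167))) = 1/(-82240 + (-76 - 128 - 668)) = 1/(-82240 - 872) = 1/(-83112) = -1/83112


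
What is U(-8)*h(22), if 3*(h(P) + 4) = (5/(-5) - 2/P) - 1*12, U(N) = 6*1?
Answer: -552/11 ≈ -50.182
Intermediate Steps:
U(N) = 6
h(P) = -25/3 - 2/(3*P) (h(P) = -4 + ((5/(-5) - 2/P) - 1*12)/3 = -4 + ((5*(-1/5) - 2/P) - 12)/3 = -4 + ((-1 - 2/P) - 12)/3 = -4 + (-13 - 2/P)/3 = -4 + (-13/3 - 2/(3*P)) = -25/3 - 2/(3*P))
U(-8)*h(22) = 6*((1/3)*(-2 - 25*22)/22) = 6*((1/3)*(1/22)*(-2 - 550)) = 6*((1/3)*(1/22)*(-552)) = 6*(-92/11) = -552/11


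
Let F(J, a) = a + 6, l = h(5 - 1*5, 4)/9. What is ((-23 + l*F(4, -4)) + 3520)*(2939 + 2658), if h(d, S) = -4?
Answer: 176109605/9 ≈ 1.9568e+7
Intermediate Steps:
l = -4/9 ≈ -0.44444
F(J, a) = 6 + a
((-23 + l*F(4, -4)) + 3520)*(2939 + 2658) = ((-23 - 4*(6 - 4)/9) + 3520)*(2939 + 2658) = ((-23 - 4/9*2) + 3520)*5597 = ((-23 - 8/9) + 3520)*5597 = (-215/9 + 3520)*5597 = (31465/9)*5597 = 176109605/9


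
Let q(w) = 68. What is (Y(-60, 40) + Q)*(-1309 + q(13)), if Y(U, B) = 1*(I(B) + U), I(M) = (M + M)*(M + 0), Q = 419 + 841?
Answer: -5460400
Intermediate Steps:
Q = 1260
I(M) = 2*M² (I(M) = (2*M)*M = 2*M²)
Y(U, B) = U + 2*B² (Y(U, B) = 1*(2*B² + U) = 1*(U + 2*B²) = U + 2*B²)
(Y(-60, 40) + Q)*(-1309 + q(13)) = ((-60 + 2*40²) + 1260)*(-1309 + 68) = ((-60 + 2*1600) + 1260)*(-1241) = ((-60 + 3200) + 1260)*(-1241) = (3140 + 1260)*(-1241) = 4400*(-1241) = -5460400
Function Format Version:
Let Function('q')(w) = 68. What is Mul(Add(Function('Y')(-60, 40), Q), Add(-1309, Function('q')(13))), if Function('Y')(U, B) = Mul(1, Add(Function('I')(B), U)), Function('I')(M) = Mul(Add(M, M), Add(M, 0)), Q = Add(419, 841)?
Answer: -5460400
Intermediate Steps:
Q = 1260
Function('I')(M) = Mul(2, Pow(M, 2)) (Function('I')(M) = Mul(Mul(2, M), M) = Mul(2, Pow(M, 2)))
Function('Y')(U, B) = Add(U, Mul(2, Pow(B, 2))) (Function('Y')(U, B) = Mul(1, Add(Mul(2, Pow(B, 2)), U)) = Mul(1, Add(U, Mul(2, Pow(B, 2)))) = Add(U, Mul(2, Pow(B, 2))))
Mul(Add(Function('Y')(-60, 40), Q), Add(-1309, Function('q')(13))) = Mul(Add(Add(-60, Mul(2, Pow(40, 2))), 1260), Add(-1309, 68)) = Mul(Add(Add(-60, Mul(2, 1600)), 1260), -1241) = Mul(Add(Add(-60, 3200), 1260), -1241) = Mul(Add(3140, 1260), -1241) = Mul(4400, -1241) = -5460400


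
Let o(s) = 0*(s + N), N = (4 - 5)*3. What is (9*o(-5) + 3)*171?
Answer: 513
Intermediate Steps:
N = -3 (N = -1*3 = -3)
o(s) = 0 (o(s) = 0*(s - 3) = 0*(-3 + s) = 0)
(9*o(-5) + 3)*171 = (9*0 + 3)*171 = (0 + 3)*171 = 3*171 = 513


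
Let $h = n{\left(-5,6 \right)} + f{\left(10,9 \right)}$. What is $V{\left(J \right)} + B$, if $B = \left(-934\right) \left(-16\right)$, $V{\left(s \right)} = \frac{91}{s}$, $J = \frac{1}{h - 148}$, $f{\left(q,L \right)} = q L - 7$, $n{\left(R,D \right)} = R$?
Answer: $8574$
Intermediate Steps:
$f{\left(q,L \right)} = -7 + L q$ ($f{\left(q,L \right)} = L q - 7 = -7 + L q$)
$h = 78$ ($h = -5 + \left(-7 + 9 \cdot 10\right) = -5 + \left(-7 + 90\right) = -5 + 83 = 78$)
$J = - \frac{1}{70}$ ($J = \frac{1}{78 - 148} = \frac{1}{-70} = - \frac{1}{70} \approx -0.014286$)
$B = 14944$
$V{\left(J \right)} + B = \frac{91}{- \frac{1}{70}} + 14944 = 91 \left(-70\right) + 14944 = -6370 + 14944 = 8574$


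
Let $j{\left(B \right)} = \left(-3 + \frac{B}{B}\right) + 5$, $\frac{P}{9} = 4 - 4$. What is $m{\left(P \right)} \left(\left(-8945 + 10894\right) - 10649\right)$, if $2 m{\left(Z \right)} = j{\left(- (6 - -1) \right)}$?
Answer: $-13050$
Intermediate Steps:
$P = 0$ ($P = 9 \left(4 - 4\right) = 9 \cdot 0 = 0$)
$j{\left(B \right)} = 3$ ($j{\left(B \right)} = \left(-3 + 1\right) + 5 = -2 + 5 = 3$)
$m{\left(Z \right)} = \frac{3}{2}$ ($m{\left(Z \right)} = \frac{1}{2} \cdot 3 = \frac{3}{2}$)
$m{\left(P \right)} \left(\left(-8945 + 10894\right) - 10649\right) = \frac{3 \left(\left(-8945 + 10894\right) - 10649\right)}{2} = \frac{3 \left(1949 - 10649\right)}{2} = \frac{3}{2} \left(-8700\right) = -13050$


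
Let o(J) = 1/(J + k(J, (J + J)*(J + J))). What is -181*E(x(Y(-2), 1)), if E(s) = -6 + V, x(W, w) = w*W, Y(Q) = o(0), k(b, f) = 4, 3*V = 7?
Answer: 1991/3 ≈ 663.67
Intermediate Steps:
V = 7/3 (V = (⅓)*7 = 7/3 ≈ 2.3333)
o(J) = 1/(4 + J) (o(J) = 1/(J + 4) = 1/(4 + J))
Y(Q) = ¼ (Y(Q) = 1/(4 + 0) = 1/4 = ¼)
x(W, w) = W*w
E(s) = -11/3 (E(s) = -6 + 7/3 = -11/3)
-181*E(x(Y(-2), 1)) = -181*(-11/3) = 1991/3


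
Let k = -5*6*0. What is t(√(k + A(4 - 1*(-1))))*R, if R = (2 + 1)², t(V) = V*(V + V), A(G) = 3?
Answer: 54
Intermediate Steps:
k = 0 (k = -30*0 = 0)
t(V) = 2*V² (t(V) = V*(2*V) = 2*V²)
R = 9 (R = 3² = 9)
t(√(k + A(4 - 1*(-1))))*R = (2*(√(0 + 3))²)*9 = (2*(√3)²)*9 = (2*3)*9 = 6*9 = 54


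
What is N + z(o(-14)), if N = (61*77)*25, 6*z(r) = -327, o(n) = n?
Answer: 234741/2 ≈ 1.1737e+5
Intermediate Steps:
z(r) = -109/2 (z(r) = (⅙)*(-327) = -109/2)
N = 117425 (N = 4697*25 = 117425)
N + z(o(-14)) = 117425 - 109/2 = 234741/2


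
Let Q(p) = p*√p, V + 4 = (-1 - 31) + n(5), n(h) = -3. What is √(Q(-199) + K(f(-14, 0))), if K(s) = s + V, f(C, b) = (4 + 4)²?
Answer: √(25 - 199*I*√199) ≈ 37.632 - 37.298*I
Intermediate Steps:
f(C, b) = 64 (f(C, b) = 8² = 64)
V = -39 (V = -4 + ((-1 - 31) - 3) = -4 + (-32 - 3) = -4 - 35 = -39)
Q(p) = p^(3/2)
K(s) = -39 + s (K(s) = s - 39 = -39 + s)
√(Q(-199) + K(f(-14, 0))) = √((-199)^(3/2) + (-39 + 64)) = √(-199*I*√199 + 25) = √(25 - 199*I*√199)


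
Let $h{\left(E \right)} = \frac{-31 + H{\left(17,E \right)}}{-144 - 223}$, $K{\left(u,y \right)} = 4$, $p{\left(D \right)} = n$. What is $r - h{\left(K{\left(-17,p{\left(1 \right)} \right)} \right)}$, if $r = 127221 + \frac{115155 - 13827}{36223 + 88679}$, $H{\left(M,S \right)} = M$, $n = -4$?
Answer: $\frac{971953863877}{7639839} \approx 1.2722 \cdot 10^{5}$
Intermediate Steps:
$p{\left(D \right)} = -4$
$r = \frac{2648376445}{20817}$ ($r = 127221 + \frac{101328}{124902} = 127221 + 101328 \cdot \frac{1}{124902} = 127221 + \frac{16888}{20817} = \frac{2648376445}{20817} \approx 1.2722 \cdot 10^{5}$)
$h{\left(E \right)} = \frac{14}{367}$ ($h{\left(E \right)} = \frac{-31 + 17}{-144 - 223} = - \frac{14}{-367} = \left(-14\right) \left(- \frac{1}{367}\right) = \frac{14}{367}$)
$r - h{\left(K{\left(-17,p{\left(1 \right)} \right)} \right)} = \frac{2648376445}{20817} - \frac{14}{367} = \frac{971953863877}{7639839}$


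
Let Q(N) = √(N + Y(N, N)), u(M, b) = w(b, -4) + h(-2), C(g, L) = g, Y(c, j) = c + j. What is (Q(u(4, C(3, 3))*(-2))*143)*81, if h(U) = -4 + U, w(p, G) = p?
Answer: 34749*√2 ≈ 49143.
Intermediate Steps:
u(M, b) = -6 + b (u(M, b) = b + (-4 - 2) = b - 6 = -6 + b)
Q(N) = √3*√N (Q(N) = √(N + (N + N)) = √(N + 2*N) = √(3*N) = √3*√N)
(Q(u(4, C(3, 3))*(-2))*143)*81 = ((√3*√((-6 + 3)*(-2)))*143)*81 = ((√3*√(-3*(-2)))*143)*81 = ((√3*√6)*143)*81 = ((3*√2)*143)*81 = (429*√2)*81 = 34749*√2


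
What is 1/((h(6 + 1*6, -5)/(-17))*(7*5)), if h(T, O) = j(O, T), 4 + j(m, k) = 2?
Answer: 17/70 ≈ 0.24286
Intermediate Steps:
j(m, k) = -2 (j(m, k) = -4 + 2 = -2)
h(T, O) = -2
1/((h(6 + 1*6, -5)/(-17))*(7*5)) = 1/((-2/(-17))*(7*5)) = 1/(-2*(-1/17)*35) = 1/((2/17)*35) = 1/(70/17) = 17/70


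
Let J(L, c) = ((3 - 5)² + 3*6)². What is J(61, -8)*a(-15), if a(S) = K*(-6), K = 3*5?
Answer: -43560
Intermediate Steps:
K = 15
J(L, c) = 484 (J(L, c) = ((-2)² + 18)² = (4 + 18)² = 22² = 484)
a(S) = -90 (a(S) = 15*(-6) = -90)
J(61, -8)*a(-15) = 484*(-90) = -43560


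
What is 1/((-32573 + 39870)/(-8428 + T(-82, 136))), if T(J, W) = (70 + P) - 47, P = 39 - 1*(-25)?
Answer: -8341/7297 ≈ -1.1431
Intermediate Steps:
P = 64 (P = 39 + 25 = 64)
T(J, W) = 87 (T(J, W) = (70 + 64) - 47 = 134 - 47 = 87)
1/((-32573 + 39870)/(-8428 + T(-82, 136))) = 1/((-32573 + 39870)/(-8428 + 87)) = 1/(7297/(-8341)) = 1/(7297*(-1/8341)) = 1/(-7297/8341) = -8341/7297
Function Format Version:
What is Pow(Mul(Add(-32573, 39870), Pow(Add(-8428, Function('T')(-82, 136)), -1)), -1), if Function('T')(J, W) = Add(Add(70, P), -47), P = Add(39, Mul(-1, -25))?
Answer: Rational(-8341, 7297) ≈ -1.1431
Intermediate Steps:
P = 64 (P = Add(39, 25) = 64)
Function('T')(J, W) = 87 (Function('T')(J, W) = Add(Add(70, 64), -47) = Add(134, -47) = 87)
Pow(Mul(Add(-32573, 39870), Pow(Add(-8428, Function('T')(-82, 136)), -1)), -1) = Pow(Mul(Add(-32573, 39870), Pow(Add(-8428, 87), -1)), -1) = Pow(Mul(7297, Pow(-8341, -1)), -1) = Pow(Mul(7297, Rational(-1, 8341)), -1) = Pow(Rational(-7297, 8341), -1) = Rational(-8341, 7297)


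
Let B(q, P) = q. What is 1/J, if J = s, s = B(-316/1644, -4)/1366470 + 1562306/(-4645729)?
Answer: -2609130465024930/877421366018611 ≈ -2.9736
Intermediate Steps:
s = -877421366018611/2609130465024930 (s = -316/1644/1366470 + 1562306/(-4645729) = -316*1/1644*(1/1366470) + 1562306*(-1/4645729) = -79/411*1/1366470 - 1562306/4645729 = -79/561619170 - 1562306/4645729 = -877421366018611/2609130465024930 ≈ -0.33629)
J = -877421366018611/2609130465024930 ≈ -0.33629
1/J = 1/(-877421366018611/2609130465024930) = -2609130465024930/877421366018611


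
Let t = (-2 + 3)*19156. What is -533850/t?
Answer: -266925/9578 ≈ -27.869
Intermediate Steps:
t = 19156 (t = 1*19156 = 19156)
-533850/t = -533850/19156 = -533850*1/19156 = -266925/9578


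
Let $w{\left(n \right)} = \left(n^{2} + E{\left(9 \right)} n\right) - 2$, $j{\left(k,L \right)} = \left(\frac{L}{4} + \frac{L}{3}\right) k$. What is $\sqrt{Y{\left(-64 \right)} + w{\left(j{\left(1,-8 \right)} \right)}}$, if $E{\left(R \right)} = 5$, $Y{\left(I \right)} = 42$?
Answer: $\frac{\sqrt{346}}{3} \approx 6.2004$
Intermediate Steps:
$j{\left(k,L \right)} = \frac{7 L k}{12}$ ($j{\left(k,L \right)} = \left(L \frac{1}{4} + L \frac{1}{3}\right) k = \left(\frac{L}{4} + \frac{L}{3}\right) k = \frac{7 L}{12} k = \frac{7 L k}{12}$)
$w{\left(n \right)} = -2 + n^{2} + 5 n$ ($w{\left(n \right)} = \left(n^{2} + 5 n\right) - 2 = -2 + n^{2} + 5 n$)
$\sqrt{Y{\left(-64 \right)} + w{\left(j{\left(1,-8 \right)} \right)}} = \sqrt{42 + \left(-2 + \left(\frac{7}{12} \left(-8\right) 1\right)^{2} + 5 \cdot \frac{7}{12} \left(-8\right) 1\right)} = \sqrt{42 + \left(-2 + \left(- \frac{14}{3}\right)^{2} + 5 \left(- \frac{14}{3}\right)\right)} = \sqrt{42 - \frac{32}{9}} = \sqrt{\frac{346}{9}} = \frac{\sqrt{346}}{3}$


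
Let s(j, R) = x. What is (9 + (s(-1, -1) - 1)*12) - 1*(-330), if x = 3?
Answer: 363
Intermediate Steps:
s(j, R) = 3
(9 + (s(-1, -1) - 1)*12) - 1*(-330) = (9 + (3 - 1)*12) - 1*(-330) = (9 + 2*12) + 330 = (9 + 24) + 330 = 33 + 330 = 363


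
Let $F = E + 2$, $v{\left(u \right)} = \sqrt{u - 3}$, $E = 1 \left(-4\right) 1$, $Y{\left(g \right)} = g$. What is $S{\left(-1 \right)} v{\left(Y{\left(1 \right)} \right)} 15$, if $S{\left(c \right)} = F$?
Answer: $- 30 i \sqrt{2} \approx - 42.426 i$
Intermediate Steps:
$E = -4$ ($E = \left(-4\right) 1 = -4$)
$v{\left(u \right)} = \sqrt{-3 + u}$
$F = -2$ ($F = -4 + 2 = -2$)
$S{\left(c \right)} = -2$
$S{\left(-1 \right)} v{\left(Y{\left(1 \right)} \right)} 15 = - 2 \sqrt{-3 + 1} \cdot 15 = - 2 \sqrt{-2} \cdot 15 = - 2 i \sqrt{2} \cdot 15 = - 30 i \sqrt{2}$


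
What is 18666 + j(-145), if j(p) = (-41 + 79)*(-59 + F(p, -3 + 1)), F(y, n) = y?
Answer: 10914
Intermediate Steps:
j(p) = -2242 + 38*p (j(p) = (-41 + 79)*(-59 + p) = 38*(-59 + p) = -2242 + 38*p)
18666 + j(-145) = 18666 + (-2242 + 38*(-145)) = 18666 + (-2242 - 5510) = 18666 - 7752 = 10914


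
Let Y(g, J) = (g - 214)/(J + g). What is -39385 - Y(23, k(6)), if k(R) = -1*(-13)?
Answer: -1417669/36 ≈ -39380.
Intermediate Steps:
k(R) = 13
Y(g, J) = (-214 + g)/(J + g)
-39385 - Y(23, k(6)) = -39385 - (-214 + 23)/(13 + 23) = -39385 - (-191)/36 = -39385 - 1*(-191/36) = -39385 + 191/36 = -1417669/36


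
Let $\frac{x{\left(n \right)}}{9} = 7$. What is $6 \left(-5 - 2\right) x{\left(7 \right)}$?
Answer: $-2646$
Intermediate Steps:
$x{\left(n \right)} = 63$ ($x{\left(n \right)} = 9 \cdot 7 = 63$)
$6 \left(-5 - 2\right) x{\left(7 \right)} = 6 \left(-5 - 2\right) 63 = 6 \left(-7\right) 63 = \left(-42\right) 63 = -2646$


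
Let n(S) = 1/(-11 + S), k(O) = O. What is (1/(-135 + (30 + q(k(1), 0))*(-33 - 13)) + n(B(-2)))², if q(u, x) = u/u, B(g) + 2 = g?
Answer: 2483776/548262225 ≈ 0.0045303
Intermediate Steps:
B(g) = -2 + g
q(u, x) = 1
(1/(-135 + (30 + q(k(1), 0))*(-33 - 13)) + n(B(-2)))² = (1/(-135 + (30 + 1)*(-33 - 13)) + 1/(-11 + (-2 - 2)))² = (1/(-135 + 31*(-46)) + 1/(-11 - 4))² = (1/(-135 - 1426) + 1/(-15))² = (1/(-1561) - 1/15)² = (-1/1561 - 1/15)² = (-1576/23415)² = 2483776/548262225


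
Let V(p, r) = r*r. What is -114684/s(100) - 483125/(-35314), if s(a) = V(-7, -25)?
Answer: -3747997651/22071250 ≈ -169.81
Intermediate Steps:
V(p, r) = r²
s(a) = 625 (s(a) = (-25)² = 625)
-114684/s(100) - 483125/(-35314) = -114684/625 - 483125/(-35314) = -114684*1/625 - 483125*(-1/35314) = -114684/625 + 483125/35314 = -3747997651/22071250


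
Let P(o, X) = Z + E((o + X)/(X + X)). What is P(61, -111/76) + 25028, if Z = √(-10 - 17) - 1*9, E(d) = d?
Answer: 5549693/222 + 3*I*√3 ≈ 24999.0 + 5.1962*I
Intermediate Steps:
Z = -9 + 3*I*√3 (Z = √(-27) - 9 = 3*I*√3 - 9 = -9 + 3*I*√3 ≈ -9.0 + 5.1962*I)
P(o, X) = -9 + (X + o)/(2*X) + 3*I*√3 (P(o, X) = (-9 + 3*I*√3) + (o + X)/(X + X) = (-9 + 3*I*√3) + (X + o)/((2*X)) = (-9 + 3*I*√3) + (X + o)*(1/(2*X)) = (-9 + 3*I*√3) + (X + o)/(2*X) = -9 + (X + o)/(2*X) + 3*I*√3)
P(61, -111/76) + 25028 = (-17/2 + (½)*61/(-111/76) + 3*I*√3) + 25028 = (-17/2 + (½)*61*(-76/111) + 3*I*√3) + 25028 = (-17/2 - 2318/111 + 3*I*√3) + 25028 = (-6523/222 + 3*I*√3) + 25028 = 5549693/222 + 3*I*√3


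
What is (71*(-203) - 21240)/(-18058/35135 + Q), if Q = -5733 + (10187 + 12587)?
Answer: -1252668155/598717477 ≈ -2.0923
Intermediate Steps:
Q = 17041 (Q = -5733 + 22774 = 17041)
(71*(-203) - 21240)/(-18058/35135 + Q) = (71*(-203) - 21240)/(-18058/35135 + 17041) = (-14413 - 21240)/(-18058*1/35135 + 17041) = -35653/(-18058/35135 + 17041) = -35653/598717477/35135 = -35653*35135/598717477 = -1252668155/598717477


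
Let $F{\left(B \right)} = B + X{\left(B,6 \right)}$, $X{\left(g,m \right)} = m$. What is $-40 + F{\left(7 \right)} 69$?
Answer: $857$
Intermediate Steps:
$F{\left(B \right)} = 6 + B$ ($F{\left(B \right)} = B + 6 = 6 + B$)
$-40 + F{\left(7 \right)} 69 = -40 + \left(6 + 7\right) 69 = -40 + 13 \cdot 69 = -40 + 897 = 857$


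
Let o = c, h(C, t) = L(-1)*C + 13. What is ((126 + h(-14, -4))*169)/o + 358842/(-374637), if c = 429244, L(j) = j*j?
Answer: -48705522941/53603561476 ≈ -0.90862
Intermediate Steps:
L(j) = j²
h(C, t) = 13 + C (h(C, t) = (-1)²*C + 13 = 1*C + 13 = C + 13 = 13 + C)
o = 429244
((126 + h(-14, -4))*169)/o + 358842/(-374637) = ((126 + (13 - 14))*169)/429244 + 358842/(-374637) = ((126 - 1)*169)*(1/429244) + 358842*(-1/374637) = (125*169)*(1/429244) - 119614/124879 = 21125*(1/429244) - 119614/124879 = 21125/429244 - 119614/124879 = -48705522941/53603561476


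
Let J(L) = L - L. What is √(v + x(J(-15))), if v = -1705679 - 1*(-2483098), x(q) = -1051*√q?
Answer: √777419 ≈ 881.71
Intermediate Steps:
J(L) = 0
v = 777419 (v = -1705679 + 2483098 = 777419)
√(v + x(J(-15))) = √(777419 - 1051*√0) = √(777419 - 1051*0) = √(777419 + 0) = √777419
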